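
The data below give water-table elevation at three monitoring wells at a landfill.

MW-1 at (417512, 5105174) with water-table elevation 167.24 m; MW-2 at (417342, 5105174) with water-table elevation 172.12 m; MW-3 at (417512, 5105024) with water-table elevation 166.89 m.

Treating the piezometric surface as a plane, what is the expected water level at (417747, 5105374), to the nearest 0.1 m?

∂h/∂x = (172.12 − 167.24) / (417342 − 417512) = -0.02871
∂h/∂y = (166.89 − 167.24) / (5105024 − 5105174) = +0.002333
h(417747, 5105374) = 167.24 + (-0.02871)·(235) + (+0.002333)·(200) = 167.24 -6.746 +0.467 = 160.961 m.

161.0 m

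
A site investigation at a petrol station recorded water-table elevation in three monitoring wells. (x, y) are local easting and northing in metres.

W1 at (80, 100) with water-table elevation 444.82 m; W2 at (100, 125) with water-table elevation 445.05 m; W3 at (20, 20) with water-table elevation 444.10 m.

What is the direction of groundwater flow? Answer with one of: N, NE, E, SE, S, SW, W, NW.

With h = a·x + b·y + c and W1 as origin, the differences give:
  20·a + 25·b = +0.23
  (-60)·a + (-80)·b = -0.72
Eliminate b (×(-80) and ×25, subtract): -100·a = -0.400 → a = ∂h/∂x = +0.004000
Back-substitute: b = ∂h/∂y = +0.006000.
Flow = −∇h = (-0.004000 east, -0.006000 north), which points southwest.

SW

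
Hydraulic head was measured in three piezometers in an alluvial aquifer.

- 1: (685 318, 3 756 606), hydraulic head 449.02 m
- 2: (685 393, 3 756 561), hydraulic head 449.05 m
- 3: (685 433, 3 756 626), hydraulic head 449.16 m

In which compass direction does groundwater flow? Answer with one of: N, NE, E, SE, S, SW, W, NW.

SW

With h = a·x + b·y + c and 1 as origin, the differences give:
  75·a + (-45)·b = +0.03
  115·a + 20·b = +0.14
Eliminate b (×20 and ×(-45), subtract): 6675·a = 6.900 → a = ∂h/∂x = +0.001034
Back-substitute: b = ∂h/∂y = +0.001056.
Flow = −∇h = (-0.001034 east, -0.001056 north), which points southwest.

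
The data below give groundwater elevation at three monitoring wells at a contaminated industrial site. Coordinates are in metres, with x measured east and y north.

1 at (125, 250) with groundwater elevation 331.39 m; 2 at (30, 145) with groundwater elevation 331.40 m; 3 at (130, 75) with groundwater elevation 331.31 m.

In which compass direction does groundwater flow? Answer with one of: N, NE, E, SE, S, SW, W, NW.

SE

Taking 1 as reference: 2−1 = (-95, -105, +0.01); 3−1 = (5, -175, -0.08).
Solve a·Δx + b·Δy = Δh: det = (-95)·(-175) − 5·(-105) = 17150.
∂h/∂x = [(+0.01)·(-175) − (-0.08)·(-105)] / 17150 = -0.0005918
∂h/∂y = [(-95)·(-0.08) − 5·(+0.01)] / 17150 = +0.0004402
Flow = −∇h = (+0.0005918 east, -0.0004402 north), which points southeast.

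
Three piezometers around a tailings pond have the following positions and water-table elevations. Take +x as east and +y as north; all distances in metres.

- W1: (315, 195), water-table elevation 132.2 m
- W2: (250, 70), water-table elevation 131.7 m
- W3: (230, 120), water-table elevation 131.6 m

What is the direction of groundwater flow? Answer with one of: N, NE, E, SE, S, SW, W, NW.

Taking W1 as reference: W2−W1 = (-65, -125, -0.5); W3−W1 = (-85, -75, -0.6).
Determinant of the coordinate differences = (-65)·(-75) − (-85)·(-125) = -5750.
∂h/∂x = [(-0.5)·(-75) − (-0.6)·(-125)] / -5750 = +0.006522
∂h/∂y = [(-65)·(-0.6) − (-85)·(-0.5)] / -5750 = +0.0006087
Flow = −∇h = (-0.006522 east, -0.0006087 north), which points west.

W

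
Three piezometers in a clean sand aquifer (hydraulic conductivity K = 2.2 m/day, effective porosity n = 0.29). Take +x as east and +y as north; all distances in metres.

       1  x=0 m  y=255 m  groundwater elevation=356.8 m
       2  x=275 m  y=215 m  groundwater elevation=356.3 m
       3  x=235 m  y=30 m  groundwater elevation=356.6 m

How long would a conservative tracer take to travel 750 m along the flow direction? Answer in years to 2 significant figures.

Taking 1 as reference: 2−1 = (275, -40, -0.5); 3−1 = (235, -225, -0.2).
Determinant of the coordinate differences = 275·(-225) − 235·(-40) = -52475.
∂h/∂x = [(-0.5)·(-225) − (-0.2)·(-40)] / -52475 = -0.001991
∂h/∂y = [275·(-0.2) − 235·(-0.5)] / -52475 = -0.001191
|∇h| = √(-0.001991² + -0.001191²) = 0.00232
Seepage velocity v = K·i/n = 2.2 × 0.00232 / 0.29 = 0.0176 m/day.
t = 750 / 0.0176 = 4.261e+04 days = 117 years.

120 years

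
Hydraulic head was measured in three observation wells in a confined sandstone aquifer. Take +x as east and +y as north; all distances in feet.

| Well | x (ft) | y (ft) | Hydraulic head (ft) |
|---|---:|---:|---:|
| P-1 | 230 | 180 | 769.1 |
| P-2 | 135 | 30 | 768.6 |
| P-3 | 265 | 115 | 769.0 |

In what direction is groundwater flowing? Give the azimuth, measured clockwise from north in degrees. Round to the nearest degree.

213°

Differences from P-1: to P-2 (Δx, Δy, Δh) = (-95, -150, -0.5); to P-3 = (35, -65, -0.1).
Determinant of the coordinate differences = (-95)·(-65) − 35·(-150) = 11425.
∂h/∂x = [(-0.5)·(-65) − (-0.1)·(-150)] / 11425 = +0.001532
∂h/∂y = [(-95)·(-0.1) − 35·(-0.5)] / 11425 = +0.002363
Flow direction (−∇h) has components (-0.001532 E, -0.002363 N).
Azimuth = atan2(E, N) = atan2(-0.001532, -0.002363) = 212.9° ≈ 213°.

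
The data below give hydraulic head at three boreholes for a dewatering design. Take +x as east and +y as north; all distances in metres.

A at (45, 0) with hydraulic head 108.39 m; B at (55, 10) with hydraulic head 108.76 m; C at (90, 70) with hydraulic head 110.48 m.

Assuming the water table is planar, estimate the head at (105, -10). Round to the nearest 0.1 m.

Taking A as reference: B−A = (10, 10, +0.37); C−A = (45, 70, +2.09).
Determinant of the coordinate differences = 10·70 − 45·10 = 250.
∂h/∂x = [(+0.37)·70 − (+2.09)·10] / 250 = +0.02000
∂h/∂y = [10·(+2.09) − 45·(+0.37)] / 250 = +0.01700
h(105, -10) = 108.39 + (+0.02000)·(60) + (+0.01700)·(-10) = 108.39 +1.200 -0.170 = 109.420 m.

109.4 m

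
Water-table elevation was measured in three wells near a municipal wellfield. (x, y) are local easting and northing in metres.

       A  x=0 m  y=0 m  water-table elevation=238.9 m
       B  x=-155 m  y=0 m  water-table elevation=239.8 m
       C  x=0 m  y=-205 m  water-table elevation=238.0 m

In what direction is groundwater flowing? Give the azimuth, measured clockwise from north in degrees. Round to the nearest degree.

∂h/∂x = (239.8 − 238.9) / (-155 − 0) = -0.005806
∂h/∂y = (238.0 − 238.9) / (-205 − 0) = +0.004390
Flow direction (−∇h) has components (+0.005806 E, -0.004390 N).
Azimuth = atan2(E, N) = atan2(+0.005806, -0.004390) = 127.1° ≈ 127°.

127°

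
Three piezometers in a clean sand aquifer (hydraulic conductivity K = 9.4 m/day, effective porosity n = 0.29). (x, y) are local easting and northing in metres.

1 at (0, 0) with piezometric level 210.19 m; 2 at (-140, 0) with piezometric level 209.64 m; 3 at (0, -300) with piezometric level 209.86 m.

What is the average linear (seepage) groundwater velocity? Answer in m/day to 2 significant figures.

0.13 m/day

∂h/∂x = (209.64 − 210.19) / (-140 − 0) = +0.003929
∂h/∂y = (209.86 − 210.19) / (-300 − 0) = +0.001100
|∇h| = √(0.003929² + 0.001100²) = 0.00408
Seepage velocity v = K·i/n = 9.4 × 0.00408 / 0.29 = 0.1322 m/day.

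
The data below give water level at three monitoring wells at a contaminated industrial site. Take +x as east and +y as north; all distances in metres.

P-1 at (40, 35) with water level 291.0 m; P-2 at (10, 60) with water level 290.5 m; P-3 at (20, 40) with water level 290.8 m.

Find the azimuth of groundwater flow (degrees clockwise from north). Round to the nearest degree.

Differences from P-1: to P-2 (Δx, Δy, Δh) = (-30, 25, -0.5); to P-3 = (-20, 5, -0.2).
Determinant of the coordinate differences = (-30)·5 − (-20)·25 = 350.
∂h/∂x = [(-0.5)·5 − (-0.2)·25] / 350 = +0.007143
∂h/∂y = [(-30)·(-0.2) − (-20)·(-0.5)] / 350 = -0.01143
Flow direction (−∇h) has components (-0.007143 E, +0.01143 N).
Azimuth = atan2(E, N) = atan2(-0.007143, +0.01143) = 328.0° ≈ 328°.

328°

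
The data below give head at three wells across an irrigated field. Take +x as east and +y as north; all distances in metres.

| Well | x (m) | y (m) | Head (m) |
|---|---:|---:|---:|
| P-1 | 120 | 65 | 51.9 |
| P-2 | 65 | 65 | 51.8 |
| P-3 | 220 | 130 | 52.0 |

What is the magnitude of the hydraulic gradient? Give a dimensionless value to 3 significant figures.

Differences from P-1: to P-2 (Δx, Δy, Δh) = (-55, 0, -0.1); to P-3 = (100, 65, +0.1).
Solve a·Δx + b·Δy = Δh: det = (-55)·65 − 100·0 = -3575.
∂h/∂x = [(-0.1)·65 − (+0.1)·0] / -3575 = +0.001818
∂h/∂y = [(-55)·(+0.1) − 100·(-0.1)] / -3575 = -0.001259
|∇h| = √(0.001818² + -0.001259²) = 0.002211

0.00221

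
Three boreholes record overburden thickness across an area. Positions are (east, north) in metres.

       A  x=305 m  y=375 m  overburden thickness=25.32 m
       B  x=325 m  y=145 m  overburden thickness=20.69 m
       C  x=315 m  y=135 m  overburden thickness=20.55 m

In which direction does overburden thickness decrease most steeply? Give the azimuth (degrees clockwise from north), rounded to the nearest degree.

Taking A as reference: B−A = (20, -230, -4.63); C−A = (10, -240, -4.77).
Determinant of the coordinate differences = 20·(-240) − 10·(-230) = -2500.
∂d/∂x = [(-4.63)·(-240) − (-4.77)·(-230)] / -2500 = -0.005640
∂d/∂y = [20·(-4.77) − 10·(-4.63)] / -2500 = +0.01964
Steepest decrease is along −∇f: components (+0.005640 E, -0.01964 N).
Azimuth = atan2(+0.005640, -0.01964) = 164.0° ≈ 164°.

164°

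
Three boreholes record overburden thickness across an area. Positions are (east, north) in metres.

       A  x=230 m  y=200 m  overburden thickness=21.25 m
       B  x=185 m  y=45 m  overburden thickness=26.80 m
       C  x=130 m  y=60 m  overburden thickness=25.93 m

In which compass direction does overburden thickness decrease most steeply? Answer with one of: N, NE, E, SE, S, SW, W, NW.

Differences from A: to B (Δx, Δy, Δh) = (-45, -155, +5.55); to C = (-100, -140, +4.68).
Solve a·Δx + b·Δy = Δd: det = (-45)·(-140) − (-100)·(-155) = -9200.
∂d/∂x = [(+5.55)·(-140) − (+4.68)·(-155)] / -9200 = +0.005609
∂d/∂y = [(-45)·(+4.68) − (-100)·(+5.55)] / -9200 = -0.03743
Steepest decrease is along −∇f = (-0.005609 E, +0.03743 N) → north.

N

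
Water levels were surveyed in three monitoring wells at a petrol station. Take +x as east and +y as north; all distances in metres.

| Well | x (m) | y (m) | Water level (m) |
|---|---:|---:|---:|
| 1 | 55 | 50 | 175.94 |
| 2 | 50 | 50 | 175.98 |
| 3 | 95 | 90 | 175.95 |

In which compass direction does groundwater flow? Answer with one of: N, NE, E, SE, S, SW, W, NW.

SE

Taking 1 as reference: 2−1 = (-5, 0, +0.04); 3−1 = (40, 40, +0.01).
Solve a·Δx + b·Δy = Δh: det = (-5)·40 − 40·0 = -200.
∂h/∂x = [(+0.04)·40 − (+0.01)·0] / -200 = -0.008000
∂h/∂y = [(-5)·(+0.01) − 40·(+0.04)] / -200 = +0.008250
Flow = −∇h = (+0.008000 east, -0.008250 north), which points southeast.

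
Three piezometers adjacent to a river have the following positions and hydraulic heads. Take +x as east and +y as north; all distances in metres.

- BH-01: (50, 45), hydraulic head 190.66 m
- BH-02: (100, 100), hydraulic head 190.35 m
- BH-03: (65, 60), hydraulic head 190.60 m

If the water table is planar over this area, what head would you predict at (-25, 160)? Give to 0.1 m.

186.8 m

Differences from BH-01: to BH-02 (Δx, Δy, Δh) = (50, 55, -0.31); to BH-03 = (15, 15, -0.06).
Determinant of the coordinate differences = 50·15 − 15·55 = -75.
∂h/∂x = [(-0.31)·15 − (-0.06)·55] / -75 = +0.01800
∂h/∂y = [50·(-0.06) − 15·(-0.31)] / -75 = -0.02200
h(-25, 160) = 190.66 + (+0.01800)·(-75) + (-0.02200)·(115) = 190.66 -1.350 -2.530 = 186.780 m.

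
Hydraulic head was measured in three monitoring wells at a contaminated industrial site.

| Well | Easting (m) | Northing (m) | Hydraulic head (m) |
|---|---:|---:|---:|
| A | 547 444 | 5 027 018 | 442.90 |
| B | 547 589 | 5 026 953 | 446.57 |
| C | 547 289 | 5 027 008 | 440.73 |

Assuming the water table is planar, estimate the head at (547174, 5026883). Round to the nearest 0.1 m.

441.7 m

With h = a·x + b·y + c and A as origin, the differences give:
  145·a + (-65)·b = +3.67
  (-155)·a + (-10)·b = -2.17
Eliminate b (×(-10) and ×(-65), subtract): -11525·a = -177.750 → a = ∂h/∂x = +0.01542
Back-substitute: b = ∂h/∂y = -0.02206.
h(547174, 5026883) = 442.90 + (+0.01542)·(-270) + (-0.02206)·(-135) = 442.90 -4.164 +2.978 = 441.713 m.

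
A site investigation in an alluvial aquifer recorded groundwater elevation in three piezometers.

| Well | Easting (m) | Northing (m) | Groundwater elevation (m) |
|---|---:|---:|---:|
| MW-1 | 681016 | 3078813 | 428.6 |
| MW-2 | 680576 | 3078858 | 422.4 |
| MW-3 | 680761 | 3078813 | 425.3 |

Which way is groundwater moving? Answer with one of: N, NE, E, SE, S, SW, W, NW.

Taking MW-1 as reference: MW-2−MW-1 = (-440, 45, -6.2); MW-3−MW-1 = (-255, 0, -3.3).
Determinant of the coordinate differences = (-440)·0 − (-255)·45 = 11475.
∂h/∂x = [(-6.2)·0 − (-3.3)·45] / 11475 = +0.01294
∂h/∂y = [(-440)·(-3.3) − (-255)·(-6.2)] / 11475 = -0.01124
Flow = −∇h = (-0.01294 east, +0.01124 north), which points northwest.

NW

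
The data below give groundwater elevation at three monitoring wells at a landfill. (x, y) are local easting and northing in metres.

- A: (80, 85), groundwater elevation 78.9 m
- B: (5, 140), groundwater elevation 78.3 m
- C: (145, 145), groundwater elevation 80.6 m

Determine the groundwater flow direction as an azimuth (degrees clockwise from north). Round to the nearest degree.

Differences from A: to B (Δx, Δy, Δh) = (-75, 55, -0.6); to C = (65, 60, +1.7).
Solve a·Δx + b·Δy = Δh: det = (-75)·60 − 65·55 = -8075.
∂h/∂x = [(-0.6)·60 − (+1.7)·55] / -8075 = +0.01604
∂h/∂y = [(-75)·(+1.7) − 65·(-0.6)] / -8075 = +0.01096
Flow direction (−∇h) has components (-0.01604 E, -0.01096 N).
Azimuth = atan2(E, N) = atan2(-0.01604, -0.01096) = 235.7° ≈ 236°.

236°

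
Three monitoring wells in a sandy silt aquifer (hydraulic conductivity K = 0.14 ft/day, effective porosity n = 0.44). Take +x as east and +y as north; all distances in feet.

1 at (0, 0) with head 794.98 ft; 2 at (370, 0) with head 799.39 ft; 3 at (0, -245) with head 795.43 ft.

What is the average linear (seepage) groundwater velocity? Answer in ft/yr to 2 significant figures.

∂h/∂x = (799.39 − 794.98) / (370 − 0) = +0.01192
∂h/∂y = (795.43 − 794.98) / (-245 − 0) = -0.001837
|∇h| = √(0.01192² + -0.001837²) = 0.01206
Seepage velocity v = K·i/n = 0.14 × 0.01206 / 0.44 = 0.003837 ft/day = 1.401 ft/yr.

1.4 ft/yr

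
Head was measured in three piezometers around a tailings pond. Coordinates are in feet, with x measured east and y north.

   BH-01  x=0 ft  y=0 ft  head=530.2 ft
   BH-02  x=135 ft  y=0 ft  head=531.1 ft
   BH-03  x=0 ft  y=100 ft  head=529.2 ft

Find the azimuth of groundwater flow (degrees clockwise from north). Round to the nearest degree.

326°

∂h/∂x = (531.1 − 530.2) / (135 − 0) = +0.006667
∂h/∂y = (529.2 − 530.2) / (100 − 0) = -0.01000
Flow direction (−∇h) has components (-0.006667 E, +0.01000 N).
Azimuth = atan2(E, N) = atan2(-0.006667, +0.01000) = 326.3° ≈ 326°.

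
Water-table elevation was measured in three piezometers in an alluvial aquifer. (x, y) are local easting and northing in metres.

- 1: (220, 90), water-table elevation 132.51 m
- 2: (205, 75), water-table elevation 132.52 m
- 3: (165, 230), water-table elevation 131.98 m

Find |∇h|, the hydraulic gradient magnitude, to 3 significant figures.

0.00367

With h = a·x + b·y + c and 1 as origin, the differences give:
  (-15)·a + (-15)·b = +0.01
  (-55)·a + 140·b = -0.53
Eliminate b (×140 and ×(-15), subtract): -2925·a = -6.550 → a = ∂h/∂x = +0.002239
Back-substitute: b = ∂h/∂y = -0.002906.
|∇h| = √(0.002239² + -0.002906²) = 0.003669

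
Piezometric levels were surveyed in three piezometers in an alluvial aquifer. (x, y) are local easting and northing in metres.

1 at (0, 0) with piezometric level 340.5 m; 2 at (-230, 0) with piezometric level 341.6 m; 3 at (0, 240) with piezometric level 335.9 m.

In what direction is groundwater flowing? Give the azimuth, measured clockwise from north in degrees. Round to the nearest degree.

014°

∂h/∂x = (341.6 − 340.5) / (-230 − 0) = -0.004783
∂h/∂y = (335.9 − 340.5) / (240 − 0) = -0.01917
Flow direction (−∇h) has components (+0.004783 E, +0.01917 N).
Azimuth = atan2(E, N) = atan2(+0.004783, +0.01917) = 14.0° ≈ 014°.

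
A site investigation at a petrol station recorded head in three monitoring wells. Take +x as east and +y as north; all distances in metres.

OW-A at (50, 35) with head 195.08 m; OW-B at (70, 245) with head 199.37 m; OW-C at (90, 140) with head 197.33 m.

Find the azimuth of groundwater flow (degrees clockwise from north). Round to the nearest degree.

Taking OW-A as reference: OW-B−OW-A = (20, 210, +4.29); OW-C−OW-A = (40, 105, +2.25).
Determinant of the coordinate differences = 20·105 − 40·210 = -6300.
∂h/∂x = [(+4.29)·105 − (+2.25)·210] / -6300 = +0.003500
∂h/∂y = [20·(+2.25) − 40·(+4.29)] / -6300 = +0.02010
Flow direction (−∇h) has components (-0.003500 E, -0.02010 N).
Azimuth = atan2(E, N) = atan2(-0.003500, -0.02010) = 189.9° ≈ 190°.

190°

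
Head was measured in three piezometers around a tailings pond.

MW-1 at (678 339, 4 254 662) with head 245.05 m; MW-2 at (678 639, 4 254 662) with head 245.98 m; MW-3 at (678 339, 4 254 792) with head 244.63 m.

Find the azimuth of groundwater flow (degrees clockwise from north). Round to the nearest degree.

∂h/∂x = (245.98 − 245.05) / (678639 − 678339) = +0.003100
∂h/∂y = (244.63 − 245.05) / (4254792 − 4254662) = -0.003231
Flow direction (−∇h) has components (-0.003100 E, +0.003231 N).
Azimuth = atan2(E, N) = atan2(-0.003100, +0.003231) = 316.2° ≈ 316°.

316°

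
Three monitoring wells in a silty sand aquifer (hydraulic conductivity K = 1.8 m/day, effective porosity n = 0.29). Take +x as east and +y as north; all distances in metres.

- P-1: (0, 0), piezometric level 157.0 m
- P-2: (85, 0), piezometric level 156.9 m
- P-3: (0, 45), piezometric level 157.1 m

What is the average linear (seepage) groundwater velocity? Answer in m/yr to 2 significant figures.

5.7 m/yr

∂h/∂x = (156.9 − 157.0) / (85 − 0) = -0.001176
∂h/∂y = (157.1 − 157.0) / (45 − 0) = +0.002222
|∇h| = √(-0.001176² + 0.002222²) = 0.002514
Seepage velocity v = K·i/n = 1.8 × 0.002514 / 0.29 = 0.0156 m/day = 5.698 m/yr.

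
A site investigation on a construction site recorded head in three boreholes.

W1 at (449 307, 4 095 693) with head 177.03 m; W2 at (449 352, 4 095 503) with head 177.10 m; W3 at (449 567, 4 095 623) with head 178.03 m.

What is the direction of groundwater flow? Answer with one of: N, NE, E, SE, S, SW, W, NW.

W

Three-point gradient (reference W1): Δ to W2 = (45, -190, +0.07), Δ to W3 = (260, -70, +1.00).
∂h/∂x = +0.004002, ∂h/∂y = +0.0005795 (det = 46250).
Flow = −∇h = (-0.004002 east, -0.0005795 north), which points west.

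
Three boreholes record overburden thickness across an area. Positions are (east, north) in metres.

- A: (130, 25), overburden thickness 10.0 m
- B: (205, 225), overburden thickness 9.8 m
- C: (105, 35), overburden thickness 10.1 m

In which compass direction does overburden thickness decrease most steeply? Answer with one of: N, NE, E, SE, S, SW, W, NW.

Taking A as reference: B−A = (75, 200, -0.2); C−A = (-25, 10, +0.1).
Solve a·Δx + b·Δy = Δd: det = 75·10 − (-25)·200 = 5750.
∂d/∂x = [(-0.2)·10 − (+0.1)·200] / 5750 = -0.003826
∂d/∂y = [75·(+0.1) − (-25)·(-0.2)] / 5750 = +0.0004348
Steepest decrease is along −∇f = (+0.003826 E, -0.0004348 N) → east.

E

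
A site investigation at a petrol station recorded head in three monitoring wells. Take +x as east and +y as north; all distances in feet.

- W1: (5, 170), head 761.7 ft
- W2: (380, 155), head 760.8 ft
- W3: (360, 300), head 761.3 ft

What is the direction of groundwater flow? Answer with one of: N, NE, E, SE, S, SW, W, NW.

SE

Taking W1 as reference: W2−W1 = (375, -15, -0.9); W3−W1 = (355, 130, -0.4).
Determinant of the coordinate differences = 375·130 − 355·(-15) = 54075.
∂h/∂x = [(-0.9)·130 − (-0.4)·(-15)] / 54075 = -0.002275
∂h/∂y = [375·(-0.4) − 355·(-0.9)] / 54075 = +0.003135
Flow = −∇h = (+0.002275 east, -0.003135 north), which points southeast.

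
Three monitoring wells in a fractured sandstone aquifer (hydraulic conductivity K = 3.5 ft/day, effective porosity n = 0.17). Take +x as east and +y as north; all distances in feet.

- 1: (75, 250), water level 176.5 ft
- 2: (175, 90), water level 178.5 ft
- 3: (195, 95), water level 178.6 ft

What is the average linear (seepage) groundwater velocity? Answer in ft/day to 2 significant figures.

With h = a·x + b·y + c and 1 as origin, the differences give:
  100·a + (-160)·b = +2.0
  120·a + (-155)·b = +2.1
Eliminate b (×(-155) and ×(-160), subtract): 3700·a = 26.00 → a = ∂h/∂x = +0.007027
Back-substitute: b = ∂h/∂y = -0.008108.
|∇h| = √(0.007027² + -0.008108²) = 0.01073
Seepage velocity v = K·i/n = 3.5 × 0.01073 / 0.17 = 0.2209 ft/day.

0.22 ft/day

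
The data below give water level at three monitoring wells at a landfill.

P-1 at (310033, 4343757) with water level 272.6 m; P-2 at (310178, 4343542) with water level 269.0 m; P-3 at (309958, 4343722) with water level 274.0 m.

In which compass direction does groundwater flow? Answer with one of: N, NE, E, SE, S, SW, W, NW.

With h = a·x + b·y + c and P-1 as origin, the differences give:
  145·a + (-215)·b = -3.6
  (-75)·a + (-35)·b = +1.4
Eliminate b (×(-35) and ×(-215), subtract): -21200·a = 427.00 → a = ∂h/∂x = -0.02014
Back-substitute: b = ∂h/∂y = +0.003160.
Flow = −∇h = (+0.02014 east, -0.003160 north), which points east.

E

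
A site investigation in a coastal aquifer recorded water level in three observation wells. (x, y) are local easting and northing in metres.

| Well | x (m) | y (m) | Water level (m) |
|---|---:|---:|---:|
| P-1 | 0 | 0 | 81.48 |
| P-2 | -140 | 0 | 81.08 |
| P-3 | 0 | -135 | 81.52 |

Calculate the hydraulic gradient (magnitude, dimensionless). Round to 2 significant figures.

0.0029

∂h/∂x = (81.08 − 81.48) / (-140 − 0) = +0.002857
∂h/∂y = (81.52 − 81.48) / (-135 − 0) = -0.0002963
|∇h| = √(0.002857² + -0.0002963²) = 0.002872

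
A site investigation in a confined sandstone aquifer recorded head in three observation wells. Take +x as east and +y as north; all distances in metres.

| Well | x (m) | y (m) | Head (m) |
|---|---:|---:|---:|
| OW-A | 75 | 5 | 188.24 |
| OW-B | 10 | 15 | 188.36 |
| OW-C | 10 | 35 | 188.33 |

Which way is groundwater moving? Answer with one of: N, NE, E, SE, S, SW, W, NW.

NE

Taking OW-A as reference: OW-B−OW-A = (-65, 10, +0.12); OW-C−OW-A = (-65, 30, +0.09).
Determinant of the coordinate differences = (-65)·30 − (-65)·10 = -1300.
∂h/∂x = [(+0.12)·30 − (+0.09)·10] / -1300 = -0.002077
∂h/∂y = [(-65)·(+0.09) − (-65)·(+0.12)] / -1300 = -0.001500
Flow = −∇h = (+0.002077 east, +0.001500 north), which points northeast.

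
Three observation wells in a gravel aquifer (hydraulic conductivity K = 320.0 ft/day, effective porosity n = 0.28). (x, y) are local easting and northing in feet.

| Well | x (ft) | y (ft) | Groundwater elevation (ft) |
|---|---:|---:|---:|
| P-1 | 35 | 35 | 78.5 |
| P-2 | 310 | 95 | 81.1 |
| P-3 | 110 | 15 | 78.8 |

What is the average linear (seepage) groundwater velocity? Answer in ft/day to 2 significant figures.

15 ft/day

Taking P-1 as reference: P-2−P-1 = (275, 60, +2.6); P-3−P-1 = (75, -20, +0.3).
Determinant of the coordinate differences = 275·(-20) − 75·60 = -10000.
∂h/∂x = [(+2.6)·(-20) − (+0.3)·60] / -10000 = +0.007000
∂h/∂y = [275·(+0.3) − 75·(+2.6)] / -10000 = +0.01125
|∇h| = √(0.007000² + 0.01125²) = 0.01325
Seepage velocity v = K·i/n = 320.0 × 0.01325 / 0.28 = 15.14 ft/day.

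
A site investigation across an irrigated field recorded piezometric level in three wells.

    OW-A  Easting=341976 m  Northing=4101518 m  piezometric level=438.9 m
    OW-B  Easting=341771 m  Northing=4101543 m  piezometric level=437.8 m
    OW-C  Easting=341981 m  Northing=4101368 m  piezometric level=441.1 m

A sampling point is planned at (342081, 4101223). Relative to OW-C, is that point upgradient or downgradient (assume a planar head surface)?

Taking OW-A as reference: OW-B−OW-A = (-205, 25, -1.1); OW-C−OW-A = (5, -150, +2.2).
Solve a·Δx + b·Δy = Δh: det = (-205)·(-150) − 5·25 = 30625.
∂h/∂x = [(-1.1)·(-150) − (+2.2)·25] / 30625 = +0.003592
∂h/∂y = [(-205)·(+2.2) − 5·(-1.1)] / 30625 = -0.01455
Head at (342081, 4101223) = 438.9 + (+0.003592)·(105) + (-0.01455)·(-295) = 443.57 m.
That is higher than the 441.1 m at OW-C, so the point is upgradient.

upgradient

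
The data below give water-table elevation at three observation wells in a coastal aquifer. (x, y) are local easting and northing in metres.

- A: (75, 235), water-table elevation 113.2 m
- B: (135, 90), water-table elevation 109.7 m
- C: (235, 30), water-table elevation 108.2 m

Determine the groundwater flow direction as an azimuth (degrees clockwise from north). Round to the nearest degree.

Three-point gradient (reference A): Δ to B = (60, -145, -3.5), Δ to C = (160, -205, -5.0).
∂h/∂x = -0.0006881, ∂h/∂y = +0.02385 (det = 10900).
Flow direction (−∇h) has components (+0.0006881 E, -0.02385 N).
Azimuth = atan2(E, N) = atan2(+0.0006881, -0.02385) = 178.3° ≈ 178°.

178°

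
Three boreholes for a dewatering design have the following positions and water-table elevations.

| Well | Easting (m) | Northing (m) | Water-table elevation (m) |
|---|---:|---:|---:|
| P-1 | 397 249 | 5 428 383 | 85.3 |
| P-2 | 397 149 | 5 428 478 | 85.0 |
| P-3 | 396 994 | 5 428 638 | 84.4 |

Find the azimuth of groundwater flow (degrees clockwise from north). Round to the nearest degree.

034°

With h = a·x + b·y + c and P-1 as origin, the differences give:
  (-100)·a + 95·b = -0.3
  (-255)·a + 255·b = -0.9
Eliminate b (×255 and ×95, subtract): -1275·a = 9.00 → a = ∂h/∂x = -0.007059
Back-substitute: b = ∂h/∂y = -0.01059.
Flow direction (−∇h) has components (+0.007059 E, +0.01059 N).
Azimuth = atan2(E, N) = atan2(+0.007059, +0.01059) = 33.7° ≈ 034°.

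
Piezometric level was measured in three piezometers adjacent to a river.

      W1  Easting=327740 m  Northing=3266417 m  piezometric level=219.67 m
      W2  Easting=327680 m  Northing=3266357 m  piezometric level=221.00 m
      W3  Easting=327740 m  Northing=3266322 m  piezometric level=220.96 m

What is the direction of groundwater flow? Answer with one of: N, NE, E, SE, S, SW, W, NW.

NE

Taking W1 as reference: W2−W1 = (-60, -60, +1.33); W3−W1 = (0, -95, +1.29).
Determinant of the coordinate differences = (-60)·(-95) − 0·(-60) = 5700.
∂h/∂x = [(+1.33)·(-95) − (+1.29)·(-60)] / 5700 = -0.008588
∂h/∂y = [(-60)·(+1.29) − 0·(+1.33)] / 5700 = -0.01358
Flow = −∇h = (+0.008588 east, +0.01358 north), which points northeast.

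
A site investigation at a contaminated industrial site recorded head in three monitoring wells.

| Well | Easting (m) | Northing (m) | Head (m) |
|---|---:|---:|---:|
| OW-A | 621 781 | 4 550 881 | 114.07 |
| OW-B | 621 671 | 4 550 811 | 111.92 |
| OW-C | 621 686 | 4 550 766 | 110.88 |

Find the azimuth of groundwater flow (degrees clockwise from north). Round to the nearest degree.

189°

Three-point gradient (reference OW-A): Δ to OW-B = (-110, -70, -2.15), Δ to OW-C = (-95, -115, -3.19).
∂h/∂x = +0.003992, ∂h/∂y = +0.02444 (det = 6000).
Flow direction (−∇h) has components (-0.003992 E, -0.02444 N).
Azimuth = atan2(E, N) = atan2(-0.003992, -0.02444) = 189.3° ≈ 189°.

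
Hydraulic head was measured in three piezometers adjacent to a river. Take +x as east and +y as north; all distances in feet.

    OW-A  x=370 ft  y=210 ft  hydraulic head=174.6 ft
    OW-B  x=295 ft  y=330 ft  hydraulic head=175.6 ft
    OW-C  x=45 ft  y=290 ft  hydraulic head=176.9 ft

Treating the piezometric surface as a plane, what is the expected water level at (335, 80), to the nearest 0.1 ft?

Differences from OW-A: to OW-B (Δx, Δy, Δh) = (-75, 120, +1.0); to OW-C = (-325, 80, +2.3).
Solve a·Δx + b·Δy = Δh: det = (-75)·80 − (-325)·120 = 33000.
∂h/∂x = [(+1.0)·80 − (+2.3)·120] / 33000 = -0.005939
∂h/∂y = [(-75)·(+2.3) − (-325)·(+1.0)] / 33000 = +0.004621
h(335, 80) = 174.6 + (-0.005939)·(-35) + (+0.004621)·(-130) = 174.6 +0.208 -0.601 = 174.207 ft.

174.2 ft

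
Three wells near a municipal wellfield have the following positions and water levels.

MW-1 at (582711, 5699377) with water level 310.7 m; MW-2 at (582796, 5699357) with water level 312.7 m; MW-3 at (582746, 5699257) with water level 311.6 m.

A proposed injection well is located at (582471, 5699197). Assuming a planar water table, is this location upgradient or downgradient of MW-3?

Taking MW-1 as reference: MW-2−MW-1 = (85, -20, +2.0); MW-3−MW-1 = (35, -120, +0.9).
Determinant of the coordinate differences = 85·(-120) − 35·(-20) = -9500.
∂h/∂x = [(+2.0)·(-120) − (+0.9)·(-20)] / -9500 = +0.02337
∂h/∂y = [85·(+0.9) − 35·(+2.0)] / -9500 = -0.0006842
Head at (582471, 5699197) = 310.7 + (+0.02337)·(-240) + (-0.0006842)·(-180) = 305.21 m.
That is lower than the 311.6 m at MW-3, so the point is downgradient.

downgradient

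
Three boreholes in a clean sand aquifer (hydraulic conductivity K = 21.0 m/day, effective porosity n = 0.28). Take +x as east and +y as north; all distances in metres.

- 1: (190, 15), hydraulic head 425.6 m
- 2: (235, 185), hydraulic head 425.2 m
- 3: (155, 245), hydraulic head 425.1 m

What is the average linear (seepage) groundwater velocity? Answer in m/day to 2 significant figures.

Taking 1 as reference: 2−1 = (45, 170, -0.4); 3−1 = (-35, 230, -0.5).
Solve a·Δx + b·Δy = Δh: det = 45·230 − (-35)·170 = 16300.
∂h/∂x = [(-0.4)·230 − (-0.5)·170] / 16300 = -0.0004294
∂h/∂y = [45·(-0.5) − (-35)·(-0.4)] / 16300 = -0.002239
|∇h| = √(-0.0004294² + -0.002239²) = 0.00228
Seepage velocity v = K·i/n = 21.0 × 0.00228 / 0.28 = 0.171 m/day.

0.17 m/day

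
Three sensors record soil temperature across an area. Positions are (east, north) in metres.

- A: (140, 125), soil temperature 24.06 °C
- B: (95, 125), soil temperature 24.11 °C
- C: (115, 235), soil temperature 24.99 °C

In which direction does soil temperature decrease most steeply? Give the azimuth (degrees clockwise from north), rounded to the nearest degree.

172°

Taking A as reference: B−A = (-45, 0, +0.05); C−A = (-25, 110, +0.93).
Solve a·Δx + b·Δy = ΔT: det = (-45)·110 − (-25)·0 = -4950.
∂T/∂x = [(+0.05)·110 − (+0.93)·0] / -4950 = -0.001111
∂T/∂y = [(-45)·(+0.93) − (-25)·(+0.05)] / -4950 = +0.008202
Steepest decrease is along −∇f: components (+0.001111 E, -0.008202 N).
Azimuth = atan2(+0.001111, -0.008202) = 172.3° ≈ 172°.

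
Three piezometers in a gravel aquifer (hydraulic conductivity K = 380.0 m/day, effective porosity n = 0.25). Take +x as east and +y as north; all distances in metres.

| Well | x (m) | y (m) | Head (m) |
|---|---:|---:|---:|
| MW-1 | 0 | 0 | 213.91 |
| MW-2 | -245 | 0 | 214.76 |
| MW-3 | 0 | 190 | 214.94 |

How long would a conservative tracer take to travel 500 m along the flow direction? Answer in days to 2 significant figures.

∂h/∂x = (214.76 − 213.91) / (-245 − 0) = -0.003469
∂h/∂y = (214.94 − 213.91) / (190 − 0) = +0.005421
|∇h| = √(-0.003469² + 0.005421²) = 0.006436
Seepage velocity v = K·i/n = 380.0 × 0.006436 / 0.25 = 9.783 m/day.
t = 500 / 9.783 = 51.11 days.

51 days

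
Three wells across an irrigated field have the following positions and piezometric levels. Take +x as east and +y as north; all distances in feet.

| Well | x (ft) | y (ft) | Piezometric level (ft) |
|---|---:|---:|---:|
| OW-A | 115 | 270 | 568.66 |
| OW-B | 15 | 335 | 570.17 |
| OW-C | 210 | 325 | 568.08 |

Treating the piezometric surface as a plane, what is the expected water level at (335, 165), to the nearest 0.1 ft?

Differences from OW-A: to OW-B (Δx, Δy, Δh) = (-100, 65, +1.51); to OW-C = (95, 55, -0.58).
Solve a·Δx + b·Δy = Δh: det = (-100)·55 − 95·65 = -11675.
∂h/∂x = [(+1.51)·55 − (-0.58)·65] / -11675 = -0.01034
∂h/∂y = [(-100)·(-0.58) − 95·(+1.51)] / -11675 = +0.007319
h(335, 165) = 568.66 + (-0.01034)·(220) + (+0.007319)·(-105) = 568.66 -2.275 -0.769 = 565.616 ft.

565.6 ft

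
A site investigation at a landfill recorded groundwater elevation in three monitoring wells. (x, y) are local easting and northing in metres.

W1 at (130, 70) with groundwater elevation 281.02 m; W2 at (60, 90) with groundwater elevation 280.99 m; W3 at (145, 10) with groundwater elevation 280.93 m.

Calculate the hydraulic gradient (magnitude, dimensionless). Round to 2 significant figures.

0.0020

Differences from W1: to W2 (Δx, Δy, Δh) = (-70, 20, -0.03); to W3 = (15, -60, -0.09).
Solve a·Δx + b·Δy = Δh: det = (-70)·(-60) − 15·20 = 3900.
∂h/∂x = [(-0.03)·(-60) − (-0.09)·20] / 3900 = +0.0009231
∂h/∂y = [(-70)·(-0.09) − 15·(-0.03)] / 3900 = +0.001731
|∇h| = √(0.0009231² + 0.001731²) = 0.001962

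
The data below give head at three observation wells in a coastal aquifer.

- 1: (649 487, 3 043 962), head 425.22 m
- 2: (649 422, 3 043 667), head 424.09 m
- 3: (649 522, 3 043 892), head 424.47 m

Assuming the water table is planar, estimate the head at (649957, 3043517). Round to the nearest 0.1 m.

Three-point gradient (reference 1): Δ to 2 = (-65, -295, -1.13), Δ to 3 = (35, -70, -0.75).
∂h/∂x = -0.009556, ∂h/∂y = +0.005936 (det = 14875).
h(649957, 3043517) = 425.22 + (-0.009556)·(470) + (+0.005936)·(-445) = 425.22 -4.491 -2.642 = 418.087 m.

418.1 m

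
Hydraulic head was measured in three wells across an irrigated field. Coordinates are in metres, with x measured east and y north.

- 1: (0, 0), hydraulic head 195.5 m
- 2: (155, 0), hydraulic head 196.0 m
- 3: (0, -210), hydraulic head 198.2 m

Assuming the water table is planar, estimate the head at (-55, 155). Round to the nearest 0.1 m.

∂h/∂x = (196.0 − 195.5) / (155 − 0) = +0.003226
∂h/∂y = (198.2 − 195.5) / (-210 − 0) = -0.01286
h(-55, 155) = 195.5 + (+0.003226)·(-55) + (-0.01286)·(155) = 195.5 -0.177 -1.993 = 193.330 m.

193.3 m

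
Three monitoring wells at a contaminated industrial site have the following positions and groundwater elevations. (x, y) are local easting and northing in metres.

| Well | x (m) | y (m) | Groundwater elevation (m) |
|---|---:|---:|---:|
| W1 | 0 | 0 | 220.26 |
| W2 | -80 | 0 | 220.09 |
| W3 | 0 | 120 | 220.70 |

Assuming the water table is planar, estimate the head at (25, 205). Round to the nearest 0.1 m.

221.1 m

∂h/∂x = (220.09 − 220.26) / (-80 − 0) = +0.002125
∂h/∂y = (220.70 − 220.26) / (120 − 0) = +0.003667
h(25, 205) = 220.26 + (+0.002125)·(25) + (+0.003667)·(205) = 220.26 +0.053 +0.752 = 221.065 m.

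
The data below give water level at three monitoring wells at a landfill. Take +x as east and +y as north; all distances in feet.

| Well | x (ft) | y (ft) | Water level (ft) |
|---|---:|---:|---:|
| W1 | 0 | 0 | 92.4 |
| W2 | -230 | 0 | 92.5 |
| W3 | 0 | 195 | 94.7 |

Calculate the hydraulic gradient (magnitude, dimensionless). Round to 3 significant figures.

∂h/∂x = (92.5 − 92.4) / (-230 − 0) = -0.0004348
∂h/∂y = (94.7 − 92.4) / (195 − 0) = +0.01179
|∇h| = √(-0.0004348² + 0.01179²) = 0.0118

0.0118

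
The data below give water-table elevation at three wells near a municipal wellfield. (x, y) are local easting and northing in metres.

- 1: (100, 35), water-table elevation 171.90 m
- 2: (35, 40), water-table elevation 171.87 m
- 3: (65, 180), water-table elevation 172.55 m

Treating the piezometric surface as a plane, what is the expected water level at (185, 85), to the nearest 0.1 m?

172.2 m

Three-point gradient (reference 1): Δ to 2 = (-65, 5, -0.03), Δ to 3 = (-35, 145, +0.65).
∂h/∂x = +0.0008216, ∂h/∂y = +0.004681 (det = -9250).
h(185, 85) = 171.90 + (+0.0008216)·(85) + (+0.004681)·(50) = 171.90 +0.070 +0.234 = 172.204 m.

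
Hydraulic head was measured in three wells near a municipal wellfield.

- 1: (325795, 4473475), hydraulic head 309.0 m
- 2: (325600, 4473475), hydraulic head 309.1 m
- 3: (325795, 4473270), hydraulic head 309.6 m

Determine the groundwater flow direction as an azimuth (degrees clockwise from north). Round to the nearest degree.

∂h/∂x = (309.1 − 309.0) / (325600 − 325795) = -0.0005128
∂h/∂y = (309.6 − 309.0) / (4473270 − 4473475) = -0.002927
Flow direction (−∇h) has components (+0.0005128 E, +0.002927 N).
Azimuth = atan2(E, N) = atan2(+0.0005128, +0.002927) = 9.9° ≈ 010°.

010°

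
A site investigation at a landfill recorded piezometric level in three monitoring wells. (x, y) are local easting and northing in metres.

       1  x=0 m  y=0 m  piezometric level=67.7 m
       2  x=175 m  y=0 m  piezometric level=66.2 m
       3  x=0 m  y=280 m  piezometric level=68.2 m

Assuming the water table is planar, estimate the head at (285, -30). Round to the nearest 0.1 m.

∂h/∂x = (66.2 − 67.7) / (175 − 0) = -0.008571
∂h/∂y = (68.2 − 67.7) / (280 − 0) = +0.001786
h(285, -30) = 67.7 + (-0.008571)·(285) + (+0.001786)·(-30) = 67.7 -2.443 -0.054 = 65.204 m.

65.2 m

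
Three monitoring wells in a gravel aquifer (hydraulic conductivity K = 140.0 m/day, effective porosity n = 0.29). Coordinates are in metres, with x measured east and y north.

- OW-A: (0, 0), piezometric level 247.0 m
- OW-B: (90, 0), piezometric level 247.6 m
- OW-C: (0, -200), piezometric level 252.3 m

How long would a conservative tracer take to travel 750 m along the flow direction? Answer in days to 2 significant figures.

∂h/∂x = (247.6 − 247.0) / (90 − 0) = +0.006667
∂h/∂y = (252.3 − 247.0) / (-200 − 0) = -0.02650
|∇h| = √(0.006667² + -0.02650²) = 0.02733
Seepage velocity v = K·i/n = 140.0 × 0.02733 / 0.29 = 13.19 m/day.
t = 750 / 13.19 = 56.86 days.

57 days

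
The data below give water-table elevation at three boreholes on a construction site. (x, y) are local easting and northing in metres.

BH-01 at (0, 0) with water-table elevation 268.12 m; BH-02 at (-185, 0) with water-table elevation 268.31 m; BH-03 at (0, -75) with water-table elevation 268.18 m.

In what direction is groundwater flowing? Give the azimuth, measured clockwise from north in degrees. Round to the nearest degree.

052°

∂h/∂x = (268.31 − 268.12) / (-185 − 0) = -0.001027
∂h/∂y = (268.18 − 268.12) / (-75 − 0) = -0.0008000
Flow direction (−∇h) has components (+0.001027 E, +0.0008000 N).
Azimuth = atan2(E, N) = atan2(+0.001027, +0.0008000) = 52.1° ≈ 052°.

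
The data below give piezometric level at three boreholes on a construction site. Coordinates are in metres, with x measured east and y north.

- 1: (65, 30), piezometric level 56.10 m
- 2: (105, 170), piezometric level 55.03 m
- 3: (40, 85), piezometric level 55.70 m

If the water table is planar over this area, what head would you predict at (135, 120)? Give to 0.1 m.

55.4 m

Taking 1 as reference: 2−1 = (40, 140, -1.07); 3−1 = (-25, 55, -0.40).
Determinant of the coordinate differences = 40·55 − (-25)·140 = 5700.
∂h/∂x = [(-1.07)·55 − (-0.40)·140] / 5700 = -0.0005000
∂h/∂y = [40·(-0.40) − (-25)·(-1.07)] / 5700 = -0.007500
h(135, 120) = 56.10 + (-0.0005000)·(70) + (-0.007500)·(90) = 56.10 -0.035 -0.675 = 55.390 m.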